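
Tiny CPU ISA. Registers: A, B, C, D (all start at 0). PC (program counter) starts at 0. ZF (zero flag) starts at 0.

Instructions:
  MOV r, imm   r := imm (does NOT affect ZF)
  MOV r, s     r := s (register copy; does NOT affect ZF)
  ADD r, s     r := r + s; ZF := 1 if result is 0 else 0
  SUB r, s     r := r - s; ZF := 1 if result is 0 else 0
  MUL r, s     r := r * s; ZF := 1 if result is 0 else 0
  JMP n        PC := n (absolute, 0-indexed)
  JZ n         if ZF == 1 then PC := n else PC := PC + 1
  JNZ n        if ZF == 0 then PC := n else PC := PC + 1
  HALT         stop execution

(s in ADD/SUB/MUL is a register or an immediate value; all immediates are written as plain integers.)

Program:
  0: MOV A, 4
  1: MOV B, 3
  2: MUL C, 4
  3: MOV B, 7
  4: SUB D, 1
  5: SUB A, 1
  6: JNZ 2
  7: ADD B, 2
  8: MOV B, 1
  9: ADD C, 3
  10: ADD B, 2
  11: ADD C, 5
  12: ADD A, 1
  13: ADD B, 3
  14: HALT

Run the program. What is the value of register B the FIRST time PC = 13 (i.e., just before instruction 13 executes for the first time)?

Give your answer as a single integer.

Step 1: PC=0 exec 'MOV A, 4'. After: A=4 B=0 C=0 D=0 ZF=0 PC=1
Step 2: PC=1 exec 'MOV B, 3'. After: A=4 B=3 C=0 D=0 ZF=0 PC=2
Step 3: PC=2 exec 'MUL C, 4'. After: A=4 B=3 C=0 D=0 ZF=1 PC=3
Step 4: PC=3 exec 'MOV B, 7'. After: A=4 B=7 C=0 D=0 ZF=1 PC=4
Step 5: PC=4 exec 'SUB D, 1'. After: A=4 B=7 C=0 D=-1 ZF=0 PC=5
Step 6: PC=5 exec 'SUB A, 1'. After: A=3 B=7 C=0 D=-1 ZF=0 PC=6
Step 7: PC=6 exec 'JNZ 2'. After: A=3 B=7 C=0 D=-1 ZF=0 PC=2
Step 8: PC=2 exec 'MUL C, 4'. After: A=3 B=7 C=0 D=-1 ZF=1 PC=3
Step 9: PC=3 exec 'MOV B, 7'. After: A=3 B=7 C=0 D=-1 ZF=1 PC=4
Step 10: PC=4 exec 'SUB D, 1'. After: A=3 B=7 C=0 D=-2 ZF=0 PC=5
Step 11: PC=5 exec 'SUB A, 1'. After: A=2 B=7 C=0 D=-2 ZF=0 PC=6
Step 12: PC=6 exec 'JNZ 2'. After: A=2 B=7 C=0 D=-2 ZF=0 PC=2
Step 13: PC=2 exec 'MUL C, 4'. After: A=2 B=7 C=0 D=-2 ZF=1 PC=3
Step 14: PC=3 exec 'MOV B, 7'. After: A=2 B=7 C=0 D=-2 ZF=1 PC=4
Step 15: PC=4 exec 'SUB D, 1'. After: A=2 B=7 C=0 D=-3 ZF=0 PC=5
Step 16: PC=5 exec 'SUB A, 1'. After: A=1 B=7 C=0 D=-3 ZF=0 PC=6
Step 17: PC=6 exec 'JNZ 2'. After: A=1 B=7 C=0 D=-3 ZF=0 PC=2
Step 18: PC=2 exec 'MUL C, 4'. After: A=1 B=7 C=0 D=-3 ZF=1 PC=3
Step 19: PC=3 exec 'MOV B, 7'. After: A=1 B=7 C=0 D=-3 ZF=1 PC=4
Step 20: PC=4 exec 'SUB D, 1'. After: A=1 B=7 C=0 D=-4 ZF=0 PC=5
Step 21: PC=5 exec 'SUB A, 1'. After: A=0 B=7 C=0 D=-4 ZF=1 PC=6
Step 22: PC=6 exec 'JNZ 2'. After: A=0 B=7 C=0 D=-4 ZF=1 PC=7
Step 23: PC=7 exec 'ADD B, 2'. After: A=0 B=9 C=0 D=-4 ZF=0 PC=8
Step 24: PC=8 exec 'MOV B, 1'. After: A=0 B=1 C=0 D=-4 ZF=0 PC=9
Step 25: PC=9 exec 'ADD C, 3'. After: A=0 B=1 C=3 D=-4 ZF=0 PC=10
Step 26: PC=10 exec 'ADD B, 2'. After: A=0 B=3 C=3 D=-4 ZF=0 PC=11
Step 27: PC=11 exec 'ADD C, 5'. After: A=0 B=3 C=8 D=-4 ZF=0 PC=12
Step 28: PC=12 exec 'ADD A, 1'. After: A=1 B=3 C=8 D=-4 ZF=0 PC=13
First time PC=13: B=3

3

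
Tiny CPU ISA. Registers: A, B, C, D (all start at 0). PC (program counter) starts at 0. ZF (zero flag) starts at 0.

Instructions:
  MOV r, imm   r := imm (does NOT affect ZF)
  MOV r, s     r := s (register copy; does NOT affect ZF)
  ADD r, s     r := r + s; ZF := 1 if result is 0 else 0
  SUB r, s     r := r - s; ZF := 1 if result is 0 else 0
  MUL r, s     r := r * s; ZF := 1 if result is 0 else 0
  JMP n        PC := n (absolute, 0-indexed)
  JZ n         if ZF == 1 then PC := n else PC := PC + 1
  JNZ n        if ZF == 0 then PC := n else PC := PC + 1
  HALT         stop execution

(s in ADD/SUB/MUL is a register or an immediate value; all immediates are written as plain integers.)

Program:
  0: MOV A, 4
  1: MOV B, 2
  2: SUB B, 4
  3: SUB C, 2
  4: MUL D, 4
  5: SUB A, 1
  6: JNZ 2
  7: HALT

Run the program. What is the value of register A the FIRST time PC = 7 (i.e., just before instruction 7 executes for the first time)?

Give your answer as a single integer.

Step 1: PC=0 exec 'MOV A, 4'. After: A=4 B=0 C=0 D=0 ZF=0 PC=1
Step 2: PC=1 exec 'MOV B, 2'. After: A=4 B=2 C=0 D=0 ZF=0 PC=2
Step 3: PC=2 exec 'SUB B, 4'. After: A=4 B=-2 C=0 D=0 ZF=0 PC=3
Step 4: PC=3 exec 'SUB C, 2'. After: A=4 B=-2 C=-2 D=0 ZF=0 PC=4
Step 5: PC=4 exec 'MUL D, 4'. After: A=4 B=-2 C=-2 D=0 ZF=1 PC=5
Step 6: PC=5 exec 'SUB A, 1'. After: A=3 B=-2 C=-2 D=0 ZF=0 PC=6
Step 7: PC=6 exec 'JNZ 2'. After: A=3 B=-2 C=-2 D=0 ZF=0 PC=2
Step 8: PC=2 exec 'SUB B, 4'. After: A=3 B=-6 C=-2 D=0 ZF=0 PC=3
Step 9: PC=3 exec 'SUB C, 2'. After: A=3 B=-6 C=-4 D=0 ZF=0 PC=4
Step 10: PC=4 exec 'MUL D, 4'. After: A=3 B=-6 C=-4 D=0 ZF=1 PC=5
Step 11: PC=5 exec 'SUB A, 1'. After: A=2 B=-6 C=-4 D=0 ZF=0 PC=6
Step 12: PC=6 exec 'JNZ 2'. After: A=2 B=-6 C=-4 D=0 ZF=0 PC=2
Step 13: PC=2 exec 'SUB B, 4'. After: A=2 B=-10 C=-4 D=0 ZF=0 PC=3
Step 14: PC=3 exec 'SUB C, 2'. After: A=2 B=-10 C=-6 D=0 ZF=0 PC=4
Step 15: PC=4 exec 'MUL D, 4'. After: A=2 B=-10 C=-6 D=0 ZF=1 PC=5
Step 16: PC=5 exec 'SUB A, 1'. After: A=1 B=-10 C=-6 D=0 ZF=0 PC=6
Step 17: PC=6 exec 'JNZ 2'. After: A=1 B=-10 C=-6 D=0 ZF=0 PC=2
Step 18: PC=2 exec 'SUB B, 4'. After: A=1 B=-14 C=-6 D=0 ZF=0 PC=3
Step 19: PC=3 exec 'SUB C, 2'. After: A=1 B=-14 C=-8 D=0 ZF=0 PC=4
Step 20: PC=4 exec 'MUL D, 4'. After: A=1 B=-14 C=-8 D=0 ZF=1 PC=5
Step 21: PC=5 exec 'SUB A, 1'. After: A=0 B=-14 C=-8 D=0 ZF=1 PC=6
Step 22: PC=6 exec 'JNZ 2'. After: A=0 B=-14 C=-8 D=0 ZF=1 PC=7
First time PC=7: A=0

0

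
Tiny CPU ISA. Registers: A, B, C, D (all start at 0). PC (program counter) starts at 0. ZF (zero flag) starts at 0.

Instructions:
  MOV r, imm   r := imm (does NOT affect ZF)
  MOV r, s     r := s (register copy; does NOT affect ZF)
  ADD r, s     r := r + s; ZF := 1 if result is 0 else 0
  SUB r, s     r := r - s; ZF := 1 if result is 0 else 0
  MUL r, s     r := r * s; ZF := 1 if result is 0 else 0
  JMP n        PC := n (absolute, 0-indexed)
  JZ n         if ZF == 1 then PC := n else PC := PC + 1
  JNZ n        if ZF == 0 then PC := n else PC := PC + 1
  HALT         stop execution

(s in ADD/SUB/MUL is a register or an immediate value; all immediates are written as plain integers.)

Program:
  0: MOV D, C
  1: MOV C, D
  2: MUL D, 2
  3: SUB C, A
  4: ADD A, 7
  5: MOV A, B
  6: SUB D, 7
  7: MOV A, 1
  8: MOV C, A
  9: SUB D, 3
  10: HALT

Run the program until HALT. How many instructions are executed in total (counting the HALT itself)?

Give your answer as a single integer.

Answer: 11

Derivation:
Step 1: PC=0 exec 'MOV D, C'. After: A=0 B=0 C=0 D=0 ZF=0 PC=1
Step 2: PC=1 exec 'MOV C, D'. After: A=0 B=0 C=0 D=0 ZF=0 PC=2
Step 3: PC=2 exec 'MUL D, 2'. After: A=0 B=0 C=0 D=0 ZF=1 PC=3
Step 4: PC=3 exec 'SUB C, A'. After: A=0 B=0 C=0 D=0 ZF=1 PC=4
Step 5: PC=4 exec 'ADD A, 7'. After: A=7 B=0 C=0 D=0 ZF=0 PC=5
Step 6: PC=5 exec 'MOV A, B'. After: A=0 B=0 C=0 D=0 ZF=0 PC=6
Step 7: PC=6 exec 'SUB D, 7'. After: A=0 B=0 C=0 D=-7 ZF=0 PC=7
Step 8: PC=7 exec 'MOV A, 1'. After: A=1 B=0 C=0 D=-7 ZF=0 PC=8
Step 9: PC=8 exec 'MOV C, A'. After: A=1 B=0 C=1 D=-7 ZF=0 PC=9
Step 10: PC=9 exec 'SUB D, 3'. After: A=1 B=0 C=1 D=-10 ZF=0 PC=10
Step 11: PC=10 exec 'HALT'. After: A=1 B=0 C=1 D=-10 ZF=0 PC=10 HALTED
Total instructions executed: 11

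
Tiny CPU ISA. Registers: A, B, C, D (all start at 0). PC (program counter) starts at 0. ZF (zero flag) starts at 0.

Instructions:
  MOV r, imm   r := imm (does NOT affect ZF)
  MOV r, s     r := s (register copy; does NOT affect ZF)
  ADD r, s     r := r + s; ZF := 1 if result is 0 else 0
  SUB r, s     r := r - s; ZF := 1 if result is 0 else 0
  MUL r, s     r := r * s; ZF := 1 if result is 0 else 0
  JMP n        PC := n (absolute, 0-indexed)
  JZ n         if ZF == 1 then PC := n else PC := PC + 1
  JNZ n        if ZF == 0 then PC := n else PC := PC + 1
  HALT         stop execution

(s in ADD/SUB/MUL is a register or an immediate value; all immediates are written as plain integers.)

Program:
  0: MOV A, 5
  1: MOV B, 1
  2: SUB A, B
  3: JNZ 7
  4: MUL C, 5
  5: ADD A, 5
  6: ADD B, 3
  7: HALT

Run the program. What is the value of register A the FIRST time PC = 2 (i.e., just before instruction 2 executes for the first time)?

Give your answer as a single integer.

Step 1: PC=0 exec 'MOV A, 5'. After: A=5 B=0 C=0 D=0 ZF=0 PC=1
Step 2: PC=1 exec 'MOV B, 1'. After: A=5 B=1 C=0 D=0 ZF=0 PC=2
First time PC=2: A=5

5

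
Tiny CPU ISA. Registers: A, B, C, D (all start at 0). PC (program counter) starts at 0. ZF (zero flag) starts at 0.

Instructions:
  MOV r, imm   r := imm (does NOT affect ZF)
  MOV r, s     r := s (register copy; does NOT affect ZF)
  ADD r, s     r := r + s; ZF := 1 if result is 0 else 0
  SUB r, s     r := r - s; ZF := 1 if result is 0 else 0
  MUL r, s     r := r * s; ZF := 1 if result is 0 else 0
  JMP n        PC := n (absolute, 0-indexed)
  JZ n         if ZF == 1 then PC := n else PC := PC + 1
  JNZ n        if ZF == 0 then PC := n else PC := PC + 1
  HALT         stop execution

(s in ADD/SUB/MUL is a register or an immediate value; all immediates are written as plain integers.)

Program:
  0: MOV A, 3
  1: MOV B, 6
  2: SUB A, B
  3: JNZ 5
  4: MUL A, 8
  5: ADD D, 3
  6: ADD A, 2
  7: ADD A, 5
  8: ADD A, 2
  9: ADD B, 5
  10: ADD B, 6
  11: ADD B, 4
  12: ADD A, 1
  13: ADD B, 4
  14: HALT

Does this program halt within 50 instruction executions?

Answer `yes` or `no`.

Step 1: PC=0 exec 'MOV A, 3'. After: A=3 B=0 C=0 D=0 ZF=0 PC=1
Step 2: PC=1 exec 'MOV B, 6'. After: A=3 B=6 C=0 D=0 ZF=0 PC=2
Step 3: PC=2 exec 'SUB A, B'. After: A=-3 B=6 C=0 D=0 ZF=0 PC=3
Step 4: PC=3 exec 'JNZ 5'. After: A=-3 B=6 C=0 D=0 ZF=0 PC=5
Step 5: PC=5 exec 'ADD D, 3'. After: A=-3 B=6 C=0 D=3 ZF=0 PC=6
Step 6: PC=6 exec 'ADD A, 2'. After: A=-1 B=6 C=0 D=3 ZF=0 PC=7
Step 7: PC=7 exec 'ADD A, 5'. After: A=4 B=6 C=0 D=3 ZF=0 PC=8
Step 8: PC=8 exec 'ADD A, 2'. After: A=6 B=6 C=0 D=3 ZF=0 PC=9
Step 9: PC=9 exec 'ADD B, 5'. After: A=6 B=11 C=0 D=3 ZF=0 PC=10
Step 10: PC=10 exec 'ADD B, 6'. After: A=6 B=17 C=0 D=3 ZF=0 PC=11
Step 11: PC=11 exec 'ADD B, 4'. After: A=6 B=21 C=0 D=3 ZF=0 PC=12
Step 12: PC=12 exec 'ADD A, 1'. After: A=7 B=21 C=0 D=3 ZF=0 PC=13
Step 13: PC=13 exec 'ADD B, 4'. After: A=7 B=25 C=0 D=3 ZF=0 PC=14
Step 14: PC=14 exec 'HALT'. After: A=7 B=25 C=0 D=3 ZF=0 PC=14 HALTED

Answer: yes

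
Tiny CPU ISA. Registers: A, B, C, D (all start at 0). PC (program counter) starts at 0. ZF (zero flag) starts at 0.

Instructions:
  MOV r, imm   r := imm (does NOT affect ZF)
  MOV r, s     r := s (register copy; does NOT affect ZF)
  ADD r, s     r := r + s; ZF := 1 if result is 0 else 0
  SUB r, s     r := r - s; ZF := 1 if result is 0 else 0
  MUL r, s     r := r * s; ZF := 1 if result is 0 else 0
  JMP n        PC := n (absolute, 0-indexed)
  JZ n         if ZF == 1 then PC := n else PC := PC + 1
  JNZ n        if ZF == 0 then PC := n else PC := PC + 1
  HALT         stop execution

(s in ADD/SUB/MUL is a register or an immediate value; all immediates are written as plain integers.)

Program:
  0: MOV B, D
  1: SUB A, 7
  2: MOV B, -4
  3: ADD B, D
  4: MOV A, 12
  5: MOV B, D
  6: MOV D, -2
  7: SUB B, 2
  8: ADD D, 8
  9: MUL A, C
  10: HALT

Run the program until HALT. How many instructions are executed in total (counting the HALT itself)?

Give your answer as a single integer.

Answer: 11

Derivation:
Step 1: PC=0 exec 'MOV B, D'. After: A=0 B=0 C=0 D=0 ZF=0 PC=1
Step 2: PC=1 exec 'SUB A, 7'. After: A=-7 B=0 C=0 D=0 ZF=0 PC=2
Step 3: PC=2 exec 'MOV B, -4'. After: A=-7 B=-4 C=0 D=0 ZF=0 PC=3
Step 4: PC=3 exec 'ADD B, D'. After: A=-7 B=-4 C=0 D=0 ZF=0 PC=4
Step 5: PC=4 exec 'MOV A, 12'. After: A=12 B=-4 C=0 D=0 ZF=0 PC=5
Step 6: PC=5 exec 'MOV B, D'. After: A=12 B=0 C=0 D=0 ZF=0 PC=6
Step 7: PC=6 exec 'MOV D, -2'. After: A=12 B=0 C=0 D=-2 ZF=0 PC=7
Step 8: PC=7 exec 'SUB B, 2'. After: A=12 B=-2 C=0 D=-2 ZF=0 PC=8
Step 9: PC=8 exec 'ADD D, 8'. After: A=12 B=-2 C=0 D=6 ZF=0 PC=9
Step 10: PC=9 exec 'MUL A, C'. After: A=0 B=-2 C=0 D=6 ZF=1 PC=10
Step 11: PC=10 exec 'HALT'. After: A=0 B=-2 C=0 D=6 ZF=1 PC=10 HALTED
Total instructions executed: 11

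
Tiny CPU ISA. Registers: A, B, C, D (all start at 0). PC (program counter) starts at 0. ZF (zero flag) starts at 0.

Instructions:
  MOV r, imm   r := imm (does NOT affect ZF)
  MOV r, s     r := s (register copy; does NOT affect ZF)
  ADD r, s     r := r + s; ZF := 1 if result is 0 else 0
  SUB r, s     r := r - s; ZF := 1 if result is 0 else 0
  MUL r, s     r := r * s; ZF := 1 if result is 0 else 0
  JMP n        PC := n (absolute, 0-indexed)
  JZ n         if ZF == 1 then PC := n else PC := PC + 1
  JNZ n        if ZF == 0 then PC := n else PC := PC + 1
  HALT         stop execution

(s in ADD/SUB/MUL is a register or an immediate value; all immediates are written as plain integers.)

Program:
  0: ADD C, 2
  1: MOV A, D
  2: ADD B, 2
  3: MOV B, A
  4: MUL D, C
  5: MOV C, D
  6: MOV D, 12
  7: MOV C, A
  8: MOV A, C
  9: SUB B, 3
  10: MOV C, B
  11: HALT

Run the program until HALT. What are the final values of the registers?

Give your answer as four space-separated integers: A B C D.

Step 1: PC=0 exec 'ADD C, 2'. After: A=0 B=0 C=2 D=0 ZF=0 PC=1
Step 2: PC=1 exec 'MOV A, D'. After: A=0 B=0 C=2 D=0 ZF=0 PC=2
Step 3: PC=2 exec 'ADD B, 2'. After: A=0 B=2 C=2 D=0 ZF=0 PC=3
Step 4: PC=3 exec 'MOV B, A'. After: A=0 B=0 C=2 D=0 ZF=0 PC=4
Step 5: PC=4 exec 'MUL D, C'. After: A=0 B=0 C=2 D=0 ZF=1 PC=5
Step 6: PC=5 exec 'MOV C, D'. After: A=0 B=0 C=0 D=0 ZF=1 PC=6
Step 7: PC=6 exec 'MOV D, 12'. After: A=0 B=0 C=0 D=12 ZF=1 PC=7
Step 8: PC=7 exec 'MOV C, A'. After: A=0 B=0 C=0 D=12 ZF=1 PC=8
Step 9: PC=8 exec 'MOV A, C'. After: A=0 B=0 C=0 D=12 ZF=1 PC=9
Step 10: PC=9 exec 'SUB B, 3'. After: A=0 B=-3 C=0 D=12 ZF=0 PC=10
Step 11: PC=10 exec 'MOV C, B'. After: A=0 B=-3 C=-3 D=12 ZF=0 PC=11
Step 12: PC=11 exec 'HALT'. After: A=0 B=-3 C=-3 D=12 ZF=0 PC=11 HALTED

Answer: 0 -3 -3 12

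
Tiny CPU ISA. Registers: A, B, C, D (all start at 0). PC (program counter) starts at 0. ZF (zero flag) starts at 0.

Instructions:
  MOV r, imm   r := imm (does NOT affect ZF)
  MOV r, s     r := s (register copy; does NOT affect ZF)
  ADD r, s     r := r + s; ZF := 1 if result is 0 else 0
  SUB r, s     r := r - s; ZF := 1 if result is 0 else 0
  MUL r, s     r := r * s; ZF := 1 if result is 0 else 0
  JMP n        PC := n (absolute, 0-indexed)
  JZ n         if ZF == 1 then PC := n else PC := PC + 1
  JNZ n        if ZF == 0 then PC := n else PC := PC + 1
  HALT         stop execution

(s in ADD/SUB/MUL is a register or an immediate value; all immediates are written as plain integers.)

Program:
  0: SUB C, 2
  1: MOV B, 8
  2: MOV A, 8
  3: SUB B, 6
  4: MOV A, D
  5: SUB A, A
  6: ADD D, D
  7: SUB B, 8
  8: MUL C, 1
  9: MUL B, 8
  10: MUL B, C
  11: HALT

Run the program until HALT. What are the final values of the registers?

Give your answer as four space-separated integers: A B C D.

Step 1: PC=0 exec 'SUB C, 2'. After: A=0 B=0 C=-2 D=0 ZF=0 PC=1
Step 2: PC=1 exec 'MOV B, 8'. After: A=0 B=8 C=-2 D=0 ZF=0 PC=2
Step 3: PC=2 exec 'MOV A, 8'. After: A=8 B=8 C=-2 D=0 ZF=0 PC=3
Step 4: PC=3 exec 'SUB B, 6'. After: A=8 B=2 C=-2 D=0 ZF=0 PC=4
Step 5: PC=4 exec 'MOV A, D'. After: A=0 B=2 C=-2 D=0 ZF=0 PC=5
Step 6: PC=5 exec 'SUB A, A'. After: A=0 B=2 C=-2 D=0 ZF=1 PC=6
Step 7: PC=6 exec 'ADD D, D'. After: A=0 B=2 C=-2 D=0 ZF=1 PC=7
Step 8: PC=7 exec 'SUB B, 8'. After: A=0 B=-6 C=-2 D=0 ZF=0 PC=8
Step 9: PC=8 exec 'MUL C, 1'. After: A=0 B=-6 C=-2 D=0 ZF=0 PC=9
Step 10: PC=9 exec 'MUL B, 8'. After: A=0 B=-48 C=-2 D=0 ZF=0 PC=10
Step 11: PC=10 exec 'MUL B, C'. After: A=0 B=96 C=-2 D=0 ZF=0 PC=11
Step 12: PC=11 exec 'HALT'. After: A=0 B=96 C=-2 D=0 ZF=0 PC=11 HALTED

Answer: 0 96 -2 0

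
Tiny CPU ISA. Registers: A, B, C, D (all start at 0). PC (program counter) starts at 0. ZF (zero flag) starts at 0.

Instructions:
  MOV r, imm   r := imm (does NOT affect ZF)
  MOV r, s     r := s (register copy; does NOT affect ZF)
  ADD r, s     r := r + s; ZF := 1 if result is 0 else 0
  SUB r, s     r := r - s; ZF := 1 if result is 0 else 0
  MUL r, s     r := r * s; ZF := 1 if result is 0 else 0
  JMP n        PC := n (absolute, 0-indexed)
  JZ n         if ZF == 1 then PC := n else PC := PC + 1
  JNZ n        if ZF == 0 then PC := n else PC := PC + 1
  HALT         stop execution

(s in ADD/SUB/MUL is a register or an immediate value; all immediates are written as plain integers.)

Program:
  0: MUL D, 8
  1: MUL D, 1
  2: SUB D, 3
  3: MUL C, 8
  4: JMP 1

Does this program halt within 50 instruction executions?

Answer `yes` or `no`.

Answer: no

Derivation:
Step 1: PC=0 exec 'MUL D, 8'. After: A=0 B=0 C=0 D=0 ZF=1 PC=1
Step 2: PC=1 exec 'MUL D, 1'. After: A=0 B=0 C=0 D=0 ZF=1 PC=2
Step 3: PC=2 exec 'SUB D, 3'. After: A=0 B=0 C=0 D=-3 ZF=0 PC=3
Step 4: PC=3 exec 'MUL C, 8'. After: A=0 B=0 C=0 D=-3 ZF=1 PC=4
Step 5: PC=4 exec 'JMP 1'. After: A=0 B=0 C=0 D=-3 ZF=1 PC=1
Step 6: PC=1 exec 'MUL D, 1'. After: A=0 B=0 C=0 D=-3 ZF=0 PC=2
Step 7: PC=2 exec 'SUB D, 3'. After: A=0 B=0 C=0 D=-6 ZF=0 PC=3
Step 8: PC=3 exec 'MUL C, 8'. After: A=0 B=0 C=0 D=-6 ZF=1 PC=4
Step 9: PC=4 exec 'JMP 1'. After: A=0 B=0 C=0 D=-6 ZF=1 PC=1
Step 10: PC=1 exec 'MUL D, 1'. After: A=0 B=0 C=0 D=-6 ZF=0 PC=2
Step 11: PC=2 exec 'SUB D, 3'. After: A=0 B=0 C=0 D=-9 ZF=0 PC=3
Step 12: PC=3 exec 'MUL C, 8'. After: A=0 B=0 C=0 D=-9 ZF=1 PC=4
Step 13: PC=4 exec 'JMP 1'. After: A=0 B=0 C=0 D=-9 ZF=1 PC=1
Step 14: PC=1 exec 'MUL D, 1'. After: A=0 B=0 C=0 D=-9 ZF=0 PC=2
Step 15: PC=2 exec 'SUB D, 3'. After: A=0 B=0 C=0 D=-12 ZF=0 PC=3
After 50 steps: not halted. PC revisits the same instructions with no path to HALT; will never halt.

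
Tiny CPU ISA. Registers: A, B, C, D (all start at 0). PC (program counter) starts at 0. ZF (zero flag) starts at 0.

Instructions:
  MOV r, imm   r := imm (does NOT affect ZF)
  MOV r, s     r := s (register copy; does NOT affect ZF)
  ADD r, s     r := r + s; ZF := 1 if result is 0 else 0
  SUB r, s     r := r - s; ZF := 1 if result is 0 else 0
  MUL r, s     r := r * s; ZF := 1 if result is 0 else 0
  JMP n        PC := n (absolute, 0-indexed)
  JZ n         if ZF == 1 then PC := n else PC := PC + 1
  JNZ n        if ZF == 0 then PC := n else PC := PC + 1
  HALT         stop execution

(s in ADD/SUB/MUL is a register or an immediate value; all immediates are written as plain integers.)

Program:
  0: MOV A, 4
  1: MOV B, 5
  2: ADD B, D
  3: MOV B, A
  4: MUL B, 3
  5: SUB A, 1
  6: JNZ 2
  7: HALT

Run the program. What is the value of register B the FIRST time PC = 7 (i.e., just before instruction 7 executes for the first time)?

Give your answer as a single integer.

Step 1: PC=0 exec 'MOV A, 4'. After: A=4 B=0 C=0 D=0 ZF=0 PC=1
Step 2: PC=1 exec 'MOV B, 5'. After: A=4 B=5 C=0 D=0 ZF=0 PC=2
Step 3: PC=2 exec 'ADD B, D'. After: A=4 B=5 C=0 D=0 ZF=0 PC=3
Step 4: PC=3 exec 'MOV B, A'. After: A=4 B=4 C=0 D=0 ZF=0 PC=4
Step 5: PC=4 exec 'MUL B, 3'. After: A=4 B=12 C=0 D=0 ZF=0 PC=5
Step 6: PC=5 exec 'SUB A, 1'. After: A=3 B=12 C=0 D=0 ZF=0 PC=6
Step 7: PC=6 exec 'JNZ 2'. After: A=3 B=12 C=0 D=0 ZF=0 PC=2
Step 8: PC=2 exec 'ADD B, D'. After: A=3 B=12 C=0 D=0 ZF=0 PC=3
Step 9: PC=3 exec 'MOV B, A'. After: A=3 B=3 C=0 D=0 ZF=0 PC=4
Step 10: PC=4 exec 'MUL B, 3'. After: A=3 B=9 C=0 D=0 ZF=0 PC=5
Step 11: PC=5 exec 'SUB A, 1'. After: A=2 B=9 C=0 D=0 ZF=0 PC=6
Step 12: PC=6 exec 'JNZ 2'. After: A=2 B=9 C=0 D=0 ZF=0 PC=2
Step 13: PC=2 exec 'ADD B, D'. After: A=2 B=9 C=0 D=0 ZF=0 PC=3
Step 14: PC=3 exec 'MOV B, A'. After: A=2 B=2 C=0 D=0 ZF=0 PC=4
Step 15: PC=4 exec 'MUL B, 3'. After: A=2 B=6 C=0 D=0 ZF=0 PC=5
Step 16: PC=5 exec 'SUB A, 1'. After: A=1 B=6 C=0 D=0 ZF=0 PC=6
Step 17: PC=6 exec 'JNZ 2'. After: A=1 B=6 C=0 D=0 ZF=0 PC=2
Step 18: PC=2 exec 'ADD B, D'. After: A=1 B=6 C=0 D=0 ZF=0 PC=3
Step 19: PC=3 exec 'MOV B, A'. After: A=1 B=1 C=0 D=0 ZF=0 PC=4
Step 20: PC=4 exec 'MUL B, 3'. After: A=1 B=3 C=0 D=0 ZF=0 PC=5
Step 21: PC=5 exec 'SUB A, 1'. After: A=0 B=3 C=0 D=0 ZF=1 PC=6
Step 22: PC=6 exec 'JNZ 2'. After: A=0 B=3 C=0 D=0 ZF=1 PC=7
First time PC=7: B=3

3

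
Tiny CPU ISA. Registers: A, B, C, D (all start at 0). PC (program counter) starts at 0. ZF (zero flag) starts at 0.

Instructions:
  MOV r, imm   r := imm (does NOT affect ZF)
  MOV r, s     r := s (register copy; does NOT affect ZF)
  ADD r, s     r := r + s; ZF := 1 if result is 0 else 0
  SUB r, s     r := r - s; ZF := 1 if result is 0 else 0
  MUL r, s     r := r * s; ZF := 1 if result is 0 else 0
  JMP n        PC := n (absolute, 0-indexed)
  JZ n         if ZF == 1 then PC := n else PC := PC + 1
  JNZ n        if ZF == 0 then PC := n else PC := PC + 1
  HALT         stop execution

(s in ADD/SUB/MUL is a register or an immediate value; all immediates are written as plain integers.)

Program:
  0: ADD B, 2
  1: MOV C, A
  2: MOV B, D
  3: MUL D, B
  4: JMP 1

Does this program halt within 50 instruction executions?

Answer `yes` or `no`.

Answer: no

Derivation:
Step 1: PC=0 exec 'ADD B, 2'. After: A=0 B=2 C=0 D=0 ZF=0 PC=1
Step 2: PC=1 exec 'MOV C, A'. After: A=0 B=2 C=0 D=0 ZF=0 PC=2
Step 3: PC=2 exec 'MOV B, D'. After: A=0 B=0 C=0 D=0 ZF=0 PC=3
Step 4: PC=3 exec 'MUL D, B'. After: A=0 B=0 C=0 D=0 ZF=1 PC=4
Step 5: PC=4 exec 'JMP 1'. After: A=0 B=0 C=0 D=0 ZF=1 PC=1
Step 6: PC=1 exec 'MOV C, A'. After: A=0 B=0 C=0 D=0 ZF=1 PC=2
Step 7: PC=2 exec 'MOV B, D'. After: A=0 B=0 C=0 D=0 ZF=1 PC=3
Step 8: PC=3 exec 'MUL D, B'. After: A=0 B=0 C=0 D=0 ZF=1 PC=4
State after step 8 equals state after step 4: the program is in a cycle of length 4 and will never halt.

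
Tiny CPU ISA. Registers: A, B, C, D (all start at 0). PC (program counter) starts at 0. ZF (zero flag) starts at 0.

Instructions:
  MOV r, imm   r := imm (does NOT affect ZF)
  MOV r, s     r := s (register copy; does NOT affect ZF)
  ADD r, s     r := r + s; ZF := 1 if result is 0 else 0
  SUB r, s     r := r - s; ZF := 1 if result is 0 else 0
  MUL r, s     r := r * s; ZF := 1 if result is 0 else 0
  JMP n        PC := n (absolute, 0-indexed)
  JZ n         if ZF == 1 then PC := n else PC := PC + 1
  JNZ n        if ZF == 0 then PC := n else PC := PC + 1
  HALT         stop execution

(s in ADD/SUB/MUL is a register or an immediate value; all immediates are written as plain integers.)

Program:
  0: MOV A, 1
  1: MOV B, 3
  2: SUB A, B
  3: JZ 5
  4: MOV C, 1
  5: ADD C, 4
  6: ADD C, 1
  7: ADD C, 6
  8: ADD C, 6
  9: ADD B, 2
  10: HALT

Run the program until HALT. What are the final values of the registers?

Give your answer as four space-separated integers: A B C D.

Step 1: PC=0 exec 'MOV A, 1'. After: A=1 B=0 C=0 D=0 ZF=0 PC=1
Step 2: PC=1 exec 'MOV B, 3'. After: A=1 B=3 C=0 D=0 ZF=0 PC=2
Step 3: PC=2 exec 'SUB A, B'. After: A=-2 B=3 C=0 D=0 ZF=0 PC=3
Step 4: PC=3 exec 'JZ 5'. After: A=-2 B=3 C=0 D=0 ZF=0 PC=4
Step 5: PC=4 exec 'MOV C, 1'. After: A=-2 B=3 C=1 D=0 ZF=0 PC=5
Step 6: PC=5 exec 'ADD C, 4'. After: A=-2 B=3 C=5 D=0 ZF=0 PC=6
Step 7: PC=6 exec 'ADD C, 1'. After: A=-2 B=3 C=6 D=0 ZF=0 PC=7
Step 8: PC=7 exec 'ADD C, 6'. After: A=-2 B=3 C=12 D=0 ZF=0 PC=8
Step 9: PC=8 exec 'ADD C, 6'. After: A=-2 B=3 C=18 D=0 ZF=0 PC=9
Step 10: PC=9 exec 'ADD B, 2'. After: A=-2 B=5 C=18 D=0 ZF=0 PC=10
Step 11: PC=10 exec 'HALT'. After: A=-2 B=5 C=18 D=0 ZF=0 PC=10 HALTED

Answer: -2 5 18 0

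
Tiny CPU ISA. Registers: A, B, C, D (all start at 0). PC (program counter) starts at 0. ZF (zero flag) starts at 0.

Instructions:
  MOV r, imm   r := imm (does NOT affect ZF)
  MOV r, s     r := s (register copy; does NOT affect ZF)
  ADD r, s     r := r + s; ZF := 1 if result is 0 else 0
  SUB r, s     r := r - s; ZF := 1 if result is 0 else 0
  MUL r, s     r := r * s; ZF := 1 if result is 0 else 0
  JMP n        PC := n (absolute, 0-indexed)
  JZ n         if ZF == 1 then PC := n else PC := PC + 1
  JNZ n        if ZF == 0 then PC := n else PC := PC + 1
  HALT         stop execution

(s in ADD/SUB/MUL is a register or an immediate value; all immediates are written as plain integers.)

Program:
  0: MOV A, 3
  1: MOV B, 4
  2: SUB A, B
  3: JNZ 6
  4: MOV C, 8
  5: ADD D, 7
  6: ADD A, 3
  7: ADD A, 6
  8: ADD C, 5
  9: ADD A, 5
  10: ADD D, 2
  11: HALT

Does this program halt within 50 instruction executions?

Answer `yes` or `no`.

Answer: yes

Derivation:
Step 1: PC=0 exec 'MOV A, 3'. After: A=3 B=0 C=0 D=0 ZF=0 PC=1
Step 2: PC=1 exec 'MOV B, 4'. After: A=3 B=4 C=0 D=0 ZF=0 PC=2
Step 3: PC=2 exec 'SUB A, B'. After: A=-1 B=4 C=0 D=0 ZF=0 PC=3
Step 4: PC=3 exec 'JNZ 6'. After: A=-1 B=4 C=0 D=0 ZF=0 PC=6
Step 5: PC=6 exec 'ADD A, 3'. After: A=2 B=4 C=0 D=0 ZF=0 PC=7
Step 6: PC=7 exec 'ADD A, 6'. After: A=8 B=4 C=0 D=0 ZF=0 PC=8
Step 7: PC=8 exec 'ADD C, 5'. After: A=8 B=4 C=5 D=0 ZF=0 PC=9
Step 8: PC=9 exec 'ADD A, 5'. After: A=13 B=4 C=5 D=0 ZF=0 PC=10
Step 9: PC=10 exec 'ADD D, 2'. After: A=13 B=4 C=5 D=2 ZF=0 PC=11
Step 10: PC=11 exec 'HALT'. After: A=13 B=4 C=5 D=2 ZF=0 PC=11 HALTED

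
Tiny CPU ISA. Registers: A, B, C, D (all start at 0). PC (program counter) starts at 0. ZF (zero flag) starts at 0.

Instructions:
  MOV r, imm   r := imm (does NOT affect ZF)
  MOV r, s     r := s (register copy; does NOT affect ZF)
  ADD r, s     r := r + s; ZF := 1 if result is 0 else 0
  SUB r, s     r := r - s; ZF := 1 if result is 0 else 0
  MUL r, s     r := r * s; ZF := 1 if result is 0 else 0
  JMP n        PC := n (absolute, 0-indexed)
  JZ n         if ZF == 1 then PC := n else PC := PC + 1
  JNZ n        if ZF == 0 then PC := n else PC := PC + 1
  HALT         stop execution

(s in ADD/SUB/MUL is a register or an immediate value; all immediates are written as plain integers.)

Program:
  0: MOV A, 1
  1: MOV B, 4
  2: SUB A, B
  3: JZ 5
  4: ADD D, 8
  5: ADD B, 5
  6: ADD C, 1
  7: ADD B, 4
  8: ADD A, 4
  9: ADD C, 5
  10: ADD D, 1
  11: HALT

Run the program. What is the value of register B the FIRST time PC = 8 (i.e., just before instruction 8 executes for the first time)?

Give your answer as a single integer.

Step 1: PC=0 exec 'MOV A, 1'. After: A=1 B=0 C=0 D=0 ZF=0 PC=1
Step 2: PC=1 exec 'MOV B, 4'. After: A=1 B=4 C=0 D=0 ZF=0 PC=2
Step 3: PC=2 exec 'SUB A, B'. After: A=-3 B=4 C=0 D=0 ZF=0 PC=3
Step 4: PC=3 exec 'JZ 5'. After: A=-3 B=4 C=0 D=0 ZF=0 PC=4
Step 5: PC=4 exec 'ADD D, 8'. After: A=-3 B=4 C=0 D=8 ZF=0 PC=5
Step 6: PC=5 exec 'ADD B, 5'. After: A=-3 B=9 C=0 D=8 ZF=0 PC=6
Step 7: PC=6 exec 'ADD C, 1'. After: A=-3 B=9 C=1 D=8 ZF=0 PC=7
Step 8: PC=7 exec 'ADD B, 4'. After: A=-3 B=13 C=1 D=8 ZF=0 PC=8
First time PC=8: B=13

13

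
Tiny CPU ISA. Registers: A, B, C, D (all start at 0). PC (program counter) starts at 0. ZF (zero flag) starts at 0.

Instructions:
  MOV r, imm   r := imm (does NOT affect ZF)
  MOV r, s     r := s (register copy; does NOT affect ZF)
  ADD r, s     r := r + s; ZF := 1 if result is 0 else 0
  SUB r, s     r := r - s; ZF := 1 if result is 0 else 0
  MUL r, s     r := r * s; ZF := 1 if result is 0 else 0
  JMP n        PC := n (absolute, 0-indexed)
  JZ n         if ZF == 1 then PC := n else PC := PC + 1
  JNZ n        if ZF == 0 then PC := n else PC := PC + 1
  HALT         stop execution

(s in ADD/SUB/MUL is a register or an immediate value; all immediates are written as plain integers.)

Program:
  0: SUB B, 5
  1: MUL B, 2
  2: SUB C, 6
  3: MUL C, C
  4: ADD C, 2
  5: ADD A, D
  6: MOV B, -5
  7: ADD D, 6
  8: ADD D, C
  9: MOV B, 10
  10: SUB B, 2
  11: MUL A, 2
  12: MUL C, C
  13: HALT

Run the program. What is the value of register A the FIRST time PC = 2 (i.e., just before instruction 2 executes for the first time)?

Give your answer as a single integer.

Step 1: PC=0 exec 'SUB B, 5'. After: A=0 B=-5 C=0 D=0 ZF=0 PC=1
Step 2: PC=1 exec 'MUL B, 2'. After: A=0 B=-10 C=0 D=0 ZF=0 PC=2
First time PC=2: A=0

0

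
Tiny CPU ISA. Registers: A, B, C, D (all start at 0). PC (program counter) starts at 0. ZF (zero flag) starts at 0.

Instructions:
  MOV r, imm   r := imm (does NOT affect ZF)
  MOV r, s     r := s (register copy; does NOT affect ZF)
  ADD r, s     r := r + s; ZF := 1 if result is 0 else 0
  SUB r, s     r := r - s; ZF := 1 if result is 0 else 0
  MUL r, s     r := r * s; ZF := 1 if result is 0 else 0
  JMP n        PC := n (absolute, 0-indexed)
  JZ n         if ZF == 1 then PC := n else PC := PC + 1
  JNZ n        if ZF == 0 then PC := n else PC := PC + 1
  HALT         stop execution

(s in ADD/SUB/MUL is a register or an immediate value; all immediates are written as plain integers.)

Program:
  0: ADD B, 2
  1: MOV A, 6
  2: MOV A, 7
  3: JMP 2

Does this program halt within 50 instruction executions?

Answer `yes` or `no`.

Answer: no

Derivation:
Step 1: PC=0 exec 'ADD B, 2'. After: A=0 B=2 C=0 D=0 ZF=0 PC=1
Step 2: PC=1 exec 'MOV A, 6'. After: A=6 B=2 C=0 D=0 ZF=0 PC=2
Step 3: PC=2 exec 'MOV A, 7'. After: A=7 B=2 C=0 D=0 ZF=0 PC=3
Step 4: PC=3 exec 'JMP 2'. After: A=7 B=2 C=0 D=0 ZF=0 PC=2
Step 5: PC=2 exec 'MOV A, 7'. After: A=7 B=2 C=0 D=0 ZF=0 PC=3
State after step 5 equals state after step 3: the program is in a cycle of length 2 and will never halt.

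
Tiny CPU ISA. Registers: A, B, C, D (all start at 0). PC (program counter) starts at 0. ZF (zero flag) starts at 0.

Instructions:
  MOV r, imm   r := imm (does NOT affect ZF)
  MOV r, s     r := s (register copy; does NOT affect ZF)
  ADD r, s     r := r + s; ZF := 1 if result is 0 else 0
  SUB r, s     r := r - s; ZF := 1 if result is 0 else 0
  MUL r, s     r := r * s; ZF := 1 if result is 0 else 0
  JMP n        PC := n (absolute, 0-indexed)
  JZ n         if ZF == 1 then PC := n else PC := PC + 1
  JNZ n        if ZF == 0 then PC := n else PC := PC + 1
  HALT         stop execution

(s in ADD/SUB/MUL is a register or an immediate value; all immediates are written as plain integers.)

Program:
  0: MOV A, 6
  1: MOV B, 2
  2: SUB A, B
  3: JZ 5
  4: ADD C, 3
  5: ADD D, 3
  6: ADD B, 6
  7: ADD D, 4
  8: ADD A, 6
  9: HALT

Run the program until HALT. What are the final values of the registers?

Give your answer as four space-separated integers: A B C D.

Answer: 10 8 3 7

Derivation:
Step 1: PC=0 exec 'MOV A, 6'. After: A=6 B=0 C=0 D=0 ZF=0 PC=1
Step 2: PC=1 exec 'MOV B, 2'. After: A=6 B=2 C=0 D=0 ZF=0 PC=2
Step 3: PC=2 exec 'SUB A, B'. After: A=4 B=2 C=0 D=0 ZF=0 PC=3
Step 4: PC=3 exec 'JZ 5'. After: A=4 B=2 C=0 D=0 ZF=0 PC=4
Step 5: PC=4 exec 'ADD C, 3'. After: A=4 B=2 C=3 D=0 ZF=0 PC=5
Step 6: PC=5 exec 'ADD D, 3'. After: A=4 B=2 C=3 D=3 ZF=0 PC=6
Step 7: PC=6 exec 'ADD B, 6'. After: A=4 B=8 C=3 D=3 ZF=0 PC=7
Step 8: PC=7 exec 'ADD D, 4'. After: A=4 B=8 C=3 D=7 ZF=0 PC=8
Step 9: PC=8 exec 'ADD A, 6'. After: A=10 B=8 C=3 D=7 ZF=0 PC=9
Step 10: PC=9 exec 'HALT'. After: A=10 B=8 C=3 D=7 ZF=0 PC=9 HALTED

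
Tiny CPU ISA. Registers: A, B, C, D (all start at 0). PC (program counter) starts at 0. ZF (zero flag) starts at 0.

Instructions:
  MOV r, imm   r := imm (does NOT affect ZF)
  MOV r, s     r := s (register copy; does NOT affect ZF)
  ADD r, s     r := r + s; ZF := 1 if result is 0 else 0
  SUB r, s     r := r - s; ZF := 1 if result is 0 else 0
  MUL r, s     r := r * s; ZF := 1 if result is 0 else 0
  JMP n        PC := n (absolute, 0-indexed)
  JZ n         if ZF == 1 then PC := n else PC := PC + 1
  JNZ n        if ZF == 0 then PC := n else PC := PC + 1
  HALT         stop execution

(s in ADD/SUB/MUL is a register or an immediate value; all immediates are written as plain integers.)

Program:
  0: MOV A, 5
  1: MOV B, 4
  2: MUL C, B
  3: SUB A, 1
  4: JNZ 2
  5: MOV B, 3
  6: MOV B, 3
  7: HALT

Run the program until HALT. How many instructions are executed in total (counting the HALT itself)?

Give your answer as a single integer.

Step 1: PC=0 exec 'MOV A, 5'. After: A=5 B=0 C=0 D=0 ZF=0 PC=1
Step 2: PC=1 exec 'MOV B, 4'. After: A=5 B=4 C=0 D=0 ZF=0 PC=2
Step 3: PC=2 exec 'MUL C, B'. After: A=5 B=4 C=0 D=0 ZF=1 PC=3
Step 4: PC=3 exec 'SUB A, 1'. After: A=4 B=4 C=0 D=0 ZF=0 PC=4
Step 5: PC=4 exec 'JNZ 2'. After: A=4 B=4 C=0 D=0 ZF=0 PC=2
Step 6: PC=2 exec 'MUL C, B'. After: A=4 B=4 C=0 D=0 ZF=1 PC=3
Step 7: PC=3 exec 'SUB A, 1'. After: A=3 B=4 C=0 D=0 ZF=0 PC=4
Step 8: PC=4 exec 'JNZ 2'. After: A=3 B=4 C=0 D=0 ZF=0 PC=2
Step 9: PC=2 exec 'MUL C, B'. After: A=3 B=4 C=0 D=0 ZF=1 PC=3
Step 10: PC=3 exec 'SUB A, 1'. After: A=2 B=4 C=0 D=0 ZF=0 PC=4
Step 11: PC=4 exec 'JNZ 2'. After: A=2 B=4 C=0 D=0 ZF=0 PC=2
Step 12: PC=2 exec 'MUL C, B'. After: A=2 B=4 C=0 D=0 ZF=1 PC=3
Step 13: PC=3 exec 'SUB A, 1'. After: A=1 B=4 C=0 D=0 ZF=0 PC=4
Step 14: PC=4 exec 'JNZ 2'. After: A=1 B=4 C=0 D=0 ZF=0 PC=2
Step 15: PC=2 exec 'MUL C, B'. After: A=1 B=4 C=0 D=0 ZF=1 PC=3
Step 16: PC=3 exec 'SUB A, 1'. After: A=0 B=4 C=0 D=0 ZF=1 PC=4
Step 17: PC=4 exec 'JNZ 2'. After: A=0 B=4 C=0 D=0 ZF=1 PC=5
Step 18: PC=5 exec 'MOV B, 3'. After: A=0 B=3 C=0 D=0 ZF=1 PC=6
Step 19: PC=6 exec 'MOV B, 3'. After: A=0 B=3 C=0 D=0 ZF=1 PC=7
Step 20: PC=7 exec 'HALT'. After: A=0 B=3 C=0 D=0 ZF=1 PC=7 HALTED
Total instructions executed: 20

Answer: 20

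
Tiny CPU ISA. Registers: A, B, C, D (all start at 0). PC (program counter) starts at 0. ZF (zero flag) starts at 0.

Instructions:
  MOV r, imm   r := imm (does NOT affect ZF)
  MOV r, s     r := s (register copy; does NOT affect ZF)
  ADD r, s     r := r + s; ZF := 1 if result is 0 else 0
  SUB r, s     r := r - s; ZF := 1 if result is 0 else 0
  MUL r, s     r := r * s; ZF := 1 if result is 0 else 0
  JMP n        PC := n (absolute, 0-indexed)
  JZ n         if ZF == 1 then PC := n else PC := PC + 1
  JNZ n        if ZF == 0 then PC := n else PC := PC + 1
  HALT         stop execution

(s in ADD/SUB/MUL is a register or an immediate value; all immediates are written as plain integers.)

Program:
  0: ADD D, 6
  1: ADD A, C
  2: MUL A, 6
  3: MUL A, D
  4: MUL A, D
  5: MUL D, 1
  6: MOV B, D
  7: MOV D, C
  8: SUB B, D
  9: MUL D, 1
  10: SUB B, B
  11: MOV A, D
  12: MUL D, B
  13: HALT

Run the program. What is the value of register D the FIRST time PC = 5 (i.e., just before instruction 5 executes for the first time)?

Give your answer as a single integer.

Step 1: PC=0 exec 'ADD D, 6'. After: A=0 B=0 C=0 D=6 ZF=0 PC=1
Step 2: PC=1 exec 'ADD A, C'. After: A=0 B=0 C=0 D=6 ZF=1 PC=2
Step 3: PC=2 exec 'MUL A, 6'. After: A=0 B=0 C=0 D=6 ZF=1 PC=3
Step 4: PC=3 exec 'MUL A, D'. After: A=0 B=0 C=0 D=6 ZF=1 PC=4
Step 5: PC=4 exec 'MUL A, D'. After: A=0 B=0 C=0 D=6 ZF=1 PC=5
First time PC=5: D=6

6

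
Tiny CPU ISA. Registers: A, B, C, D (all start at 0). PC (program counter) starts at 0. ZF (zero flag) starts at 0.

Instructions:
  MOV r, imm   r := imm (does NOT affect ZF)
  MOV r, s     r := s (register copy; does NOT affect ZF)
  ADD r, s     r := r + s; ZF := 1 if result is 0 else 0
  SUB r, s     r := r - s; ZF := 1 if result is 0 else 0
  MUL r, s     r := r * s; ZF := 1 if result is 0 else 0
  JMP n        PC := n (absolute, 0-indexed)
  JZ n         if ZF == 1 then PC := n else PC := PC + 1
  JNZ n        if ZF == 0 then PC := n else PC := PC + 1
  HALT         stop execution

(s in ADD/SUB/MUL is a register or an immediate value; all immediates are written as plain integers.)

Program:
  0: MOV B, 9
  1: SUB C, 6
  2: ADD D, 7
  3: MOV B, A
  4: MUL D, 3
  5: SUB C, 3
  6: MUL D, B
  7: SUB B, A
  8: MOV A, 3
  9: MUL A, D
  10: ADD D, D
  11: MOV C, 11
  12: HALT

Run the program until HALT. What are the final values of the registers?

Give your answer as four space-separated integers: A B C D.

Answer: 0 0 11 0

Derivation:
Step 1: PC=0 exec 'MOV B, 9'. After: A=0 B=9 C=0 D=0 ZF=0 PC=1
Step 2: PC=1 exec 'SUB C, 6'. After: A=0 B=9 C=-6 D=0 ZF=0 PC=2
Step 3: PC=2 exec 'ADD D, 7'. After: A=0 B=9 C=-6 D=7 ZF=0 PC=3
Step 4: PC=3 exec 'MOV B, A'. After: A=0 B=0 C=-6 D=7 ZF=0 PC=4
Step 5: PC=4 exec 'MUL D, 3'. After: A=0 B=0 C=-6 D=21 ZF=0 PC=5
Step 6: PC=5 exec 'SUB C, 3'. After: A=0 B=0 C=-9 D=21 ZF=0 PC=6
Step 7: PC=6 exec 'MUL D, B'. After: A=0 B=0 C=-9 D=0 ZF=1 PC=7
Step 8: PC=7 exec 'SUB B, A'. After: A=0 B=0 C=-9 D=0 ZF=1 PC=8
Step 9: PC=8 exec 'MOV A, 3'. After: A=3 B=0 C=-9 D=0 ZF=1 PC=9
Step 10: PC=9 exec 'MUL A, D'. After: A=0 B=0 C=-9 D=0 ZF=1 PC=10
Step 11: PC=10 exec 'ADD D, D'. After: A=0 B=0 C=-9 D=0 ZF=1 PC=11
Step 12: PC=11 exec 'MOV C, 11'. After: A=0 B=0 C=11 D=0 ZF=1 PC=12
Step 13: PC=12 exec 'HALT'. After: A=0 B=0 C=11 D=0 ZF=1 PC=12 HALTED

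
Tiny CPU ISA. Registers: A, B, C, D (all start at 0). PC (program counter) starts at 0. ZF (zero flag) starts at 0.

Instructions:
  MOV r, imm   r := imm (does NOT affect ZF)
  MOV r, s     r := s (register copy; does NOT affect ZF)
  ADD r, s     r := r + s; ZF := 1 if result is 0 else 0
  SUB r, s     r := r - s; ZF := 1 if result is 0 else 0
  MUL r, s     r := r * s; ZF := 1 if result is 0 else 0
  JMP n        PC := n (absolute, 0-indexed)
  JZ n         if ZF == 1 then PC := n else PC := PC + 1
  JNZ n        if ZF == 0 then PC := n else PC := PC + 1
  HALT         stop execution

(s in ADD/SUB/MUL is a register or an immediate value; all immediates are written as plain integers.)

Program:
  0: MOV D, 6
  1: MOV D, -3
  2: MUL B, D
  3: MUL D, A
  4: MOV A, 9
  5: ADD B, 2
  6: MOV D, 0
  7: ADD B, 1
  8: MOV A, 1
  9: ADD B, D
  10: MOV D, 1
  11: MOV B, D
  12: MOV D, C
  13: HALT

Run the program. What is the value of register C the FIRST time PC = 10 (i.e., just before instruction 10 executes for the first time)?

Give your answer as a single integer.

Step 1: PC=0 exec 'MOV D, 6'. After: A=0 B=0 C=0 D=6 ZF=0 PC=1
Step 2: PC=1 exec 'MOV D, -3'. After: A=0 B=0 C=0 D=-3 ZF=0 PC=2
Step 3: PC=2 exec 'MUL B, D'. After: A=0 B=0 C=0 D=-3 ZF=1 PC=3
Step 4: PC=3 exec 'MUL D, A'. After: A=0 B=0 C=0 D=0 ZF=1 PC=4
Step 5: PC=4 exec 'MOV A, 9'. After: A=9 B=0 C=0 D=0 ZF=1 PC=5
Step 6: PC=5 exec 'ADD B, 2'. After: A=9 B=2 C=0 D=0 ZF=0 PC=6
Step 7: PC=6 exec 'MOV D, 0'. After: A=9 B=2 C=0 D=0 ZF=0 PC=7
Step 8: PC=7 exec 'ADD B, 1'. After: A=9 B=3 C=0 D=0 ZF=0 PC=8
Step 9: PC=8 exec 'MOV A, 1'. After: A=1 B=3 C=0 D=0 ZF=0 PC=9
Step 10: PC=9 exec 'ADD B, D'. After: A=1 B=3 C=0 D=0 ZF=0 PC=10
First time PC=10: C=0

0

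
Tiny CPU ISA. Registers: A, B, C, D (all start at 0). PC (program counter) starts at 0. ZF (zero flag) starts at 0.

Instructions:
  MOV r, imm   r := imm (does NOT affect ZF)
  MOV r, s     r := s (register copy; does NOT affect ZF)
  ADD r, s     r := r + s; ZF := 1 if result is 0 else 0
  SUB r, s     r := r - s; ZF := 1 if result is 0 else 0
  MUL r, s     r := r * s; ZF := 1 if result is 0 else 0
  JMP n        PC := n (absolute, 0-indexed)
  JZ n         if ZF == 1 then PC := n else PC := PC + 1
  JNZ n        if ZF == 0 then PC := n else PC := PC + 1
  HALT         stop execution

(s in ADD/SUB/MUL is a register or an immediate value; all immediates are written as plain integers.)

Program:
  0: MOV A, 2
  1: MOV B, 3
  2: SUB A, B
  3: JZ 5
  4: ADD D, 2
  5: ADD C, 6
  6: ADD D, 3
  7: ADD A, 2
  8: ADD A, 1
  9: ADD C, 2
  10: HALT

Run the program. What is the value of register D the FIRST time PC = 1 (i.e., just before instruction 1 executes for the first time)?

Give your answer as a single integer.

Step 1: PC=0 exec 'MOV A, 2'. After: A=2 B=0 C=0 D=0 ZF=0 PC=1
First time PC=1: D=0

0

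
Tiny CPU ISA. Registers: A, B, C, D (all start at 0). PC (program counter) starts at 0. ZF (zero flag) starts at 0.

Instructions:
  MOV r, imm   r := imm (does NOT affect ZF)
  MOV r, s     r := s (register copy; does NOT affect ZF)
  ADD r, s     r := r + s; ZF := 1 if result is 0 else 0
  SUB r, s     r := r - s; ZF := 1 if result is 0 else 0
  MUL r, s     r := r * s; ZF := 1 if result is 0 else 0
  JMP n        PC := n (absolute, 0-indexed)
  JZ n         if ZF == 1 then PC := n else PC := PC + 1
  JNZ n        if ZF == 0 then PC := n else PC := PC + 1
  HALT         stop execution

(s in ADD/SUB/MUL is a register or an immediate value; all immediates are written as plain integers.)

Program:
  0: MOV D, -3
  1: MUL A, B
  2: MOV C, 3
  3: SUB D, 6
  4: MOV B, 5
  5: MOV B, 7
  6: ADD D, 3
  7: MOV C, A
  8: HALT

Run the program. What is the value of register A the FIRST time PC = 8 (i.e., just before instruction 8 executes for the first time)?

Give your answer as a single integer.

Step 1: PC=0 exec 'MOV D, -3'. After: A=0 B=0 C=0 D=-3 ZF=0 PC=1
Step 2: PC=1 exec 'MUL A, B'. After: A=0 B=0 C=0 D=-3 ZF=1 PC=2
Step 3: PC=2 exec 'MOV C, 3'. After: A=0 B=0 C=3 D=-3 ZF=1 PC=3
Step 4: PC=3 exec 'SUB D, 6'. After: A=0 B=0 C=3 D=-9 ZF=0 PC=4
Step 5: PC=4 exec 'MOV B, 5'. After: A=0 B=5 C=3 D=-9 ZF=0 PC=5
Step 6: PC=5 exec 'MOV B, 7'. After: A=0 B=7 C=3 D=-9 ZF=0 PC=6
Step 7: PC=6 exec 'ADD D, 3'. After: A=0 B=7 C=3 D=-6 ZF=0 PC=7
Step 8: PC=7 exec 'MOV C, A'. After: A=0 B=7 C=0 D=-6 ZF=0 PC=8
First time PC=8: A=0

0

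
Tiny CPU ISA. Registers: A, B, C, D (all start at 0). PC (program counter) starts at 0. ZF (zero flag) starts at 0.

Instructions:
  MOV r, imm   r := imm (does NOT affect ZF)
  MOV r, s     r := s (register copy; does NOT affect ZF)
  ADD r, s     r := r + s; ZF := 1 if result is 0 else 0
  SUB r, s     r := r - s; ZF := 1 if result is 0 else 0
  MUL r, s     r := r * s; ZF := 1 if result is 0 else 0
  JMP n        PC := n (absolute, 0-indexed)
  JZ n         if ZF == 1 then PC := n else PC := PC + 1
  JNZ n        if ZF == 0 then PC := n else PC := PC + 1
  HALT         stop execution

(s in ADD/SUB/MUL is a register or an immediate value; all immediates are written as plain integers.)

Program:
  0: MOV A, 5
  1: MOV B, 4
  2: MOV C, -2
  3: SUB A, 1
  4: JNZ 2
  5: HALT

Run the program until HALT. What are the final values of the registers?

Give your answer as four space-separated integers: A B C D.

Step 1: PC=0 exec 'MOV A, 5'. After: A=5 B=0 C=0 D=0 ZF=0 PC=1
Step 2: PC=1 exec 'MOV B, 4'. After: A=5 B=4 C=0 D=0 ZF=0 PC=2
Step 3: PC=2 exec 'MOV C, -2'. After: A=5 B=4 C=-2 D=0 ZF=0 PC=3
Step 4: PC=3 exec 'SUB A, 1'. After: A=4 B=4 C=-2 D=0 ZF=0 PC=4
Step 5: PC=4 exec 'JNZ 2'. After: A=4 B=4 C=-2 D=0 ZF=0 PC=2
Step 6: PC=2 exec 'MOV C, -2'. After: A=4 B=4 C=-2 D=0 ZF=0 PC=3
Step 7: PC=3 exec 'SUB A, 1'. After: A=3 B=4 C=-2 D=0 ZF=0 PC=4
Step 8: PC=4 exec 'JNZ 2'. After: A=3 B=4 C=-2 D=0 ZF=0 PC=2
Step 9: PC=2 exec 'MOV C, -2'. After: A=3 B=4 C=-2 D=0 ZF=0 PC=3
Step 10: PC=3 exec 'SUB A, 1'. After: A=2 B=4 C=-2 D=0 ZF=0 PC=4
Step 11: PC=4 exec 'JNZ 2'. After: A=2 B=4 C=-2 D=0 ZF=0 PC=2
Step 12: PC=2 exec 'MOV C, -2'. After: A=2 B=4 C=-2 D=0 ZF=0 PC=3
Step 13: PC=3 exec 'SUB A, 1'. After: A=1 B=4 C=-2 D=0 ZF=0 PC=4
Step 14: PC=4 exec 'JNZ 2'. After: A=1 B=4 C=-2 D=0 ZF=0 PC=2
Step 15: PC=2 exec 'MOV C, -2'. After: A=1 B=4 C=-2 D=0 ZF=0 PC=3
Step 16: PC=3 exec 'SUB A, 1'. After: A=0 B=4 C=-2 D=0 ZF=1 PC=4
Step 17: PC=4 exec 'JNZ 2'. After: A=0 B=4 C=-2 D=0 ZF=1 PC=5
Step 18: PC=5 exec 'HALT'. After: A=0 B=4 C=-2 D=0 ZF=1 PC=5 HALTED

Answer: 0 4 -2 0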